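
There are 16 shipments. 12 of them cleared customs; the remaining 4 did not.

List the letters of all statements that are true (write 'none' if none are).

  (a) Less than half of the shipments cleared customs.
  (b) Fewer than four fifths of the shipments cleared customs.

(b)

|A| = 16, |A ∩ B| = 12, |A ∖ B| = 4.
(a) |A ∩ B| < |A ∖ B|: fails.
(b) |A ∩ B| / |A| < 4/5: holds.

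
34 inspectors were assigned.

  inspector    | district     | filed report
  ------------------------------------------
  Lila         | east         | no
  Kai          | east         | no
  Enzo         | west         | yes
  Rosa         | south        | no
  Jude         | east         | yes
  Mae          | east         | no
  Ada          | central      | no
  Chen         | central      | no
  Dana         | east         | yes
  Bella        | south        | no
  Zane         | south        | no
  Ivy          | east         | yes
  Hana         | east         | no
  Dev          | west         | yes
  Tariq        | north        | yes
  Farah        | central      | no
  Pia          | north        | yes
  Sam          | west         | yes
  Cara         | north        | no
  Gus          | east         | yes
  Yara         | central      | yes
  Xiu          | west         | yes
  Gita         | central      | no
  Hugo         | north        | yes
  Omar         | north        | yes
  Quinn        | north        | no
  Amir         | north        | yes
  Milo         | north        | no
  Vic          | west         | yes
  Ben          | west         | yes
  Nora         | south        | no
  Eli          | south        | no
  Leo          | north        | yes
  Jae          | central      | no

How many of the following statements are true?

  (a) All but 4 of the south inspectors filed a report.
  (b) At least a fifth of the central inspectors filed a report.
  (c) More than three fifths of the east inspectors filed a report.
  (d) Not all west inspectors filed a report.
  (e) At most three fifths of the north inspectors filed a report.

(a) south: |A| = 5, |A ∩ B| = 0; needs |A ∖ B| = 4 — false.
(b) central: |A| = 6, |A ∩ B| = 1; needs |A ∩ B| / |A| ≥ 1/5 — false.
(c) east: |A| = 8, |A ∩ B| = 4; needs |A ∩ B| / |A| > 3/5 — false.
(d) west: |A| = 6, |A ∩ B| = 6; needs A ⊄ B (|A ∖ B| ≥ 1) — false.
(e) north: |A| = 9, |A ∩ B| = 6; needs |A ∩ B| / |A| ≤ 3/5 — false.

0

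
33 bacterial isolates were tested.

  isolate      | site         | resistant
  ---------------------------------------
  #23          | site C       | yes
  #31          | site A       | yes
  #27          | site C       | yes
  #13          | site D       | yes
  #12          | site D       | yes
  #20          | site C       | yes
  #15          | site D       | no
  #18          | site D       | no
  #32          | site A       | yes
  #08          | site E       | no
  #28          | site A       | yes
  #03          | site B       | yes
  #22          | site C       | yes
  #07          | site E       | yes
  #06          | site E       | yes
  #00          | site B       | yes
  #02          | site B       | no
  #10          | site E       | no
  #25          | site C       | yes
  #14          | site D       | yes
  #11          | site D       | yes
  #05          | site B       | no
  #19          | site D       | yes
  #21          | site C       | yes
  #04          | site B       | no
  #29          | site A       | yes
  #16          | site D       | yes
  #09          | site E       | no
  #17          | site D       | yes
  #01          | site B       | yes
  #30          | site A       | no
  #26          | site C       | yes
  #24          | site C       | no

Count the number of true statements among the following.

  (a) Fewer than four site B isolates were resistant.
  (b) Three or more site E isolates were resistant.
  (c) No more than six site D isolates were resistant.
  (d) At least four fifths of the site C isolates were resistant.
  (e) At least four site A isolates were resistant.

3

(a) site B: |A| = 6, |A ∩ B| = 3; needs |A ∩ B| < 4 — true.
(b) site E: |A| = 5, |A ∩ B| = 2; needs |A ∩ B| ≥ 3 — false.
(c) site D: |A| = 9, |A ∩ B| = 7; needs |A ∩ B| ≤ 6 — false.
(d) site C: |A| = 8, |A ∩ B| = 7; needs |A ∩ B| / |A| ≥ 4/5 — true.
(e) site A: |A| = 5, |A ∩ B| = 4; needs |A ∩ B| ≥ 4 — true.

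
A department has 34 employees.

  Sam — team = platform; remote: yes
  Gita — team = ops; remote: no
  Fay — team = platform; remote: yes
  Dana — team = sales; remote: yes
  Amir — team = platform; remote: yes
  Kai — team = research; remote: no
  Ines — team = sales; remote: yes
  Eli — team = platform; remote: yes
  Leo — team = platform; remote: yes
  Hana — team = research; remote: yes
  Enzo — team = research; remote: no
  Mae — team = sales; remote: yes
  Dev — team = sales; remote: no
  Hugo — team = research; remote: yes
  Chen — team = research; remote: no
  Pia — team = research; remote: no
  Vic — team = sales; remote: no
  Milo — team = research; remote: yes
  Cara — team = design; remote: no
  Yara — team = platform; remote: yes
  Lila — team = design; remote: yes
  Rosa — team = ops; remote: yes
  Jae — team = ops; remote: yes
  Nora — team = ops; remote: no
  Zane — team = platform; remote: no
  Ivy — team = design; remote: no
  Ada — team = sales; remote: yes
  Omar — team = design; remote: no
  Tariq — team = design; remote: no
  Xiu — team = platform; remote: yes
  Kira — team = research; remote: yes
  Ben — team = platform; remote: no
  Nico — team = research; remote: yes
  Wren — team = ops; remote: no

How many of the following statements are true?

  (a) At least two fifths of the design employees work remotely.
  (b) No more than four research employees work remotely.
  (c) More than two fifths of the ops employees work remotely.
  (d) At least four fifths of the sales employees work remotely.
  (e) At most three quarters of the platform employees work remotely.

(a) design: |A| = 5, |A ∩ B| = 1; needs |A ∩ B| / |A| ≥ 2/5 — false.
(b) research: |A| = 9, |A ∩ B| = 5; needs |A ∩ B| ≤ 4 — false.
(c) ops: |A| = 5, |A ∩ B| = 2; needs |A ∩ B| / |A| > 2/5 — false.
(d) sales: |A| = 6, |A ∩ B| = 4; needs |A ∩ B| / |A| ≥ 4/5 — false.
(e) platform: |A| = 9, |A ∩ B| = 7; needs |A ∩ B| / |A| ≤ 3/4 — false.

0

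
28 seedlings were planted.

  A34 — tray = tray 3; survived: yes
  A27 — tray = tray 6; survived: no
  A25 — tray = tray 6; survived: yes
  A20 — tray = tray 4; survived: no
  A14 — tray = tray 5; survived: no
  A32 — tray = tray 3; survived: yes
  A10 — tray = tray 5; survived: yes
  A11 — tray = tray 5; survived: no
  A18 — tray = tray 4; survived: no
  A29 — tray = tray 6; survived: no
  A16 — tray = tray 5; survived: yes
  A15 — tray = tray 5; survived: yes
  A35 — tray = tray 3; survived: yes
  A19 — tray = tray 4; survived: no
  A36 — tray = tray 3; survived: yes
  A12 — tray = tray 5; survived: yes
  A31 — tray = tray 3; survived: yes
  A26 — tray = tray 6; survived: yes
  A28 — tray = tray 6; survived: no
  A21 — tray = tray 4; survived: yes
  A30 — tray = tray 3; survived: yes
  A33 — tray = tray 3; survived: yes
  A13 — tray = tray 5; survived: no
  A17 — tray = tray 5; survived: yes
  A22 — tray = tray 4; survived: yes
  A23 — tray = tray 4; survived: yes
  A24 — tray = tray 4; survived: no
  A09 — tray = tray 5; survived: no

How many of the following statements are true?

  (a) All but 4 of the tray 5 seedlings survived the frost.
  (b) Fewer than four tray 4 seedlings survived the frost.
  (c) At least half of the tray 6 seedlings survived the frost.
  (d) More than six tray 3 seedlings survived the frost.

(a) tray 5: |A| = 9, |A ∩ B| = 5; needs |A ∖ B| = 4 — true.
(b) tray 4: |A| = 7, |A ∩ B| = 3; needs |A ∩ B| < 4 — true.
(c) tray 6: |A| = 5, |A ∩ B| = 2; needs |A ∩ B| ≥ |A ∖ B| — false.
(d) tray 3: |A| = 7, |A ∩ B| = 7; needs |A ∩ B| > 6 — true.

3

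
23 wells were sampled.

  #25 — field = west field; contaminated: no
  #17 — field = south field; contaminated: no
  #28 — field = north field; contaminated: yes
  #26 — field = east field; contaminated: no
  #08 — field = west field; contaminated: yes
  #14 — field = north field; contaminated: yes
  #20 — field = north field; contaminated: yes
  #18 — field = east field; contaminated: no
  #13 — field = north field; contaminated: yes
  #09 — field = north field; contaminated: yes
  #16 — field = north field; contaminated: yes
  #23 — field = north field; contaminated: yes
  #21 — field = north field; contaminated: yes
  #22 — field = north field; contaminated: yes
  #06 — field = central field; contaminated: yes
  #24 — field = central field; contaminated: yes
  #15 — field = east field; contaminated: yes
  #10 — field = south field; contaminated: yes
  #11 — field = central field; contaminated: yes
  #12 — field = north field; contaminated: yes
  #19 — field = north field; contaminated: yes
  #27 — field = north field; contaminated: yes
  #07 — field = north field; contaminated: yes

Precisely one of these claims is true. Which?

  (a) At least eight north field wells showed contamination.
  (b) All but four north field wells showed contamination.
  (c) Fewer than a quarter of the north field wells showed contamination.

|A| = 13, |A ∩ B| = 13, |A ∖ B| = 0.
(a) requires |A ∩ B| ≥ 8: true.
(b) requires |A ∖ B| = 4: false.
(c) requires |A ∩ B| / |A| < 1/4: false.

(a)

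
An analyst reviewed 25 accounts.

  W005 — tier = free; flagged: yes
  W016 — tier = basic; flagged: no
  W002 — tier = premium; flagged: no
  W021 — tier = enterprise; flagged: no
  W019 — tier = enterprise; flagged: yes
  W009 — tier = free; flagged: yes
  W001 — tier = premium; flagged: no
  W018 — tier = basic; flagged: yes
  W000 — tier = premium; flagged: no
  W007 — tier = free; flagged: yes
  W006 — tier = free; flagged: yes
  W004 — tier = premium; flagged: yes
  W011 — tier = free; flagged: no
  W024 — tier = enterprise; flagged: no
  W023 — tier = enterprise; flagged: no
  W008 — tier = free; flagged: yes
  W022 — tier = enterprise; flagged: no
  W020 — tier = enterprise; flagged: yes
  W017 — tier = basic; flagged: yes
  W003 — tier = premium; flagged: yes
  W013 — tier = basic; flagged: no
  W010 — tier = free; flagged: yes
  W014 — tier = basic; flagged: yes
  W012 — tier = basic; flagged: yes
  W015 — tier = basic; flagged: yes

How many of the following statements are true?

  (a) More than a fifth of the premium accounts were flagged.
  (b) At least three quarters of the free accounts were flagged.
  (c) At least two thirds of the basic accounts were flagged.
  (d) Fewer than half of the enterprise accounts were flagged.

4

(a) premium: |A| = 5, |A ∩ B| = 2; needs |A ∩ B| / |A| > 1/5 — true.
(b) free: |A| = 7, |A ∩ B| = 6; needs |A ∩ B| / |A| ≥ 3/4 — true.
(c) basic: |A| = 7, |A ∩ B| = 5; needs |A ∩ B| / |A| ≥ 2/3 — true.
(d) enterprise: |A| = 6, |A ∩ B| = 2; needs |A ∩ B| < |A ∖ B| — true.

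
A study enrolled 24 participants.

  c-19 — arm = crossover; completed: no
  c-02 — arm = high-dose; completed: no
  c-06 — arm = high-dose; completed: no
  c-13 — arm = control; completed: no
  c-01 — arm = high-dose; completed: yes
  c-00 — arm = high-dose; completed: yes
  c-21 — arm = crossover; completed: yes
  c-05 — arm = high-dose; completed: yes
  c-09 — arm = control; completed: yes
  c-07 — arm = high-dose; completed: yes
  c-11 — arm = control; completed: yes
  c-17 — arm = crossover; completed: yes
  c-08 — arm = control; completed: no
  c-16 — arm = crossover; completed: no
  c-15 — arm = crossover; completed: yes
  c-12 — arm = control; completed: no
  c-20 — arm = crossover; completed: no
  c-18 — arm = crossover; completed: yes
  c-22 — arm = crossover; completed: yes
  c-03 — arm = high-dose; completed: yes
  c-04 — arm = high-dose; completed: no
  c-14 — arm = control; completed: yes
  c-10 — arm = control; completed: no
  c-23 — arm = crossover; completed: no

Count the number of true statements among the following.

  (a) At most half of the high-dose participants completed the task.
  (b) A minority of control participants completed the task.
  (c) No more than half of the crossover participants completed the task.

(a) high-dose: |A| = 8, |A ∩ B| = 5; needs |A ∩ B| ≤ |A ∖ B| — false.
(b) control: |A| = 7, |A ∩ B| = 3; needs |A ∩ B| < |A ∖ B| — true.
(c) crossover: |A| = 9, |A ∩ B| = 5; needs |A ∩ B| ≤ |A ∖ B| — false.

1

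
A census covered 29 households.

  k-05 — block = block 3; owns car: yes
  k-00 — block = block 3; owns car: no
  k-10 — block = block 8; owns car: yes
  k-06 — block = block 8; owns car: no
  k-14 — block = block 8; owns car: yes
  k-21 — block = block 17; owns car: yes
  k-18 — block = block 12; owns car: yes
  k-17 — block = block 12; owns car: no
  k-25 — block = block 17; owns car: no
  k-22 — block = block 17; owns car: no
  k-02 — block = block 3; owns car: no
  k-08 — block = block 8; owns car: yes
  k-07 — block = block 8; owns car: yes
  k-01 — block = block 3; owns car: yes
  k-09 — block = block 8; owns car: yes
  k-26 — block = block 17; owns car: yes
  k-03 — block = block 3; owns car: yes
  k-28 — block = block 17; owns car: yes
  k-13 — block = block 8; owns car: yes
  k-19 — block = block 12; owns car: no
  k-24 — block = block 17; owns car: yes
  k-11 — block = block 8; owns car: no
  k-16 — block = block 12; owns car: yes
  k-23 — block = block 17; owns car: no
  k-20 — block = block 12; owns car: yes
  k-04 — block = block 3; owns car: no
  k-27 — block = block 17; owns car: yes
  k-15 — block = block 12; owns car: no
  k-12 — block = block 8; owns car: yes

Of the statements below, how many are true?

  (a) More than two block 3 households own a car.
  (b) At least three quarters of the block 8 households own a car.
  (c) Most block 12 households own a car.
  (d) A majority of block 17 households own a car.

3

(a) block 3: |A| = 6, |A ∩ B| = 3; needs |A ∩ B| > 2 — true.
(b) block 8: |A| = 9, |A ∩ B| = 7; needs |A ∩ B| / |A| ≥ 3/4 — true.
(c) block 12: |A| = 6, |A ∩ B| = 3; needs |A ∩ B| > |A ∖ B| — false.
(d) block 17: |A| = 8, |A ∩ B| = 5; needs |A ∩ B| > |A ∖ B| — true.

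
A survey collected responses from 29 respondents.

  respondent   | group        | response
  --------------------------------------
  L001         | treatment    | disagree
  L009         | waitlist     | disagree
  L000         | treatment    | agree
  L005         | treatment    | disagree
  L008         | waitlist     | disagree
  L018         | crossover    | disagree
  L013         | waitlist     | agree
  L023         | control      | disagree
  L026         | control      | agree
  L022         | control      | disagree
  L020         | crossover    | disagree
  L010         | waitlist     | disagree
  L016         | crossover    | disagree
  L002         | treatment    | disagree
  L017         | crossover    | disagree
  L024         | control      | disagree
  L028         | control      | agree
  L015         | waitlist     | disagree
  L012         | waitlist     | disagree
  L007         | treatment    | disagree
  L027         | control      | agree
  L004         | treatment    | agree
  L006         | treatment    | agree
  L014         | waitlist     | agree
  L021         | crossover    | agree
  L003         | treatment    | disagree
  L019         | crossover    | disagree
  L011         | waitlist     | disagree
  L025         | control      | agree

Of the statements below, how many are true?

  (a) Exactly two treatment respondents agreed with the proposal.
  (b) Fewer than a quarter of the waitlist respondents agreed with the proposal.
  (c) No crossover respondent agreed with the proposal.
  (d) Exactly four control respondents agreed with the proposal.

(a) treatment: |A| = 8, |A ∩ B| = 3; needs |A ∩ B| = 2 — false.
(b) waitlist: |A| = 8, |A ∩ B| = 2; needs |A ∩ B| / |A| < 1/4 — false.
(c) crossover: |A| = 6, |A ∩ B| = 1; needs A ∩ B = ∅ (|A ∩ B| = 0) — false.
(d) control: |A| = 7, |A ∩ B| = 4; needs |A ∩ B| = 4 — true.

1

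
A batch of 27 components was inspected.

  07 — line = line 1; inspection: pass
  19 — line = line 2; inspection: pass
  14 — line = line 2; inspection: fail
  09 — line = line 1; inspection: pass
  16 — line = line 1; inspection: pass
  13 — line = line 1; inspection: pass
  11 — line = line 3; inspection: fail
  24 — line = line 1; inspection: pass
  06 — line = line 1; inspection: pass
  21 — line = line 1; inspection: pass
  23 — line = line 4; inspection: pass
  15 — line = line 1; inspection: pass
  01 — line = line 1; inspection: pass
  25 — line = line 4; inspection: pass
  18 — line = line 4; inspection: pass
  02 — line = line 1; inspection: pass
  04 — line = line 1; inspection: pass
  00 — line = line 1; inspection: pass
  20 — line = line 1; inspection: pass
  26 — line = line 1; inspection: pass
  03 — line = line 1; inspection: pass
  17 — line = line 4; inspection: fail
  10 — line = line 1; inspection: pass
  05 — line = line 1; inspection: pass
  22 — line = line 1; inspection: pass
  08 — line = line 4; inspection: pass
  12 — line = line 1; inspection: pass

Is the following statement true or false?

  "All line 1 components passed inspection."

The determiner here denotes the relation: A ⊆ B, i.e. every element of A is in B (|A ∖ B| = 0).
|A| = 19, |A ∩ B| = 19, |A ∖ B| = 0.
So the statement is true.

True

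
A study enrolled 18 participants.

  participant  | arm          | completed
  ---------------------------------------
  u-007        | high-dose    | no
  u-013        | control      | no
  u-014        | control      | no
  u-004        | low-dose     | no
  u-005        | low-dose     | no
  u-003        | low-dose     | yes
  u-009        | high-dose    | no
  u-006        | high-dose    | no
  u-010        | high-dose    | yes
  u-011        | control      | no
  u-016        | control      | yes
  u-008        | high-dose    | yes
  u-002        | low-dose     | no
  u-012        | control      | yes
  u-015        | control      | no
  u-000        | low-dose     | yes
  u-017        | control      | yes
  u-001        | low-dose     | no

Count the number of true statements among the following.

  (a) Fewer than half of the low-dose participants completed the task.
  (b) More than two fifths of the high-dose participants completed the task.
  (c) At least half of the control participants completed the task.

(a) low-dose: |A| = 6, |A ∩ B| = 2; needs |A ∩ B| < |A ∖ B| — true.
(b) high-dose: |A| = 5, |A ∩ B| = 2; needs |A ∩ B| / |A| > 2/5 — false.
(c) control: |A| = 7, |A ∩ B| = 3; needs |A ∩ B| ≥ |A ∖ B| — false.

1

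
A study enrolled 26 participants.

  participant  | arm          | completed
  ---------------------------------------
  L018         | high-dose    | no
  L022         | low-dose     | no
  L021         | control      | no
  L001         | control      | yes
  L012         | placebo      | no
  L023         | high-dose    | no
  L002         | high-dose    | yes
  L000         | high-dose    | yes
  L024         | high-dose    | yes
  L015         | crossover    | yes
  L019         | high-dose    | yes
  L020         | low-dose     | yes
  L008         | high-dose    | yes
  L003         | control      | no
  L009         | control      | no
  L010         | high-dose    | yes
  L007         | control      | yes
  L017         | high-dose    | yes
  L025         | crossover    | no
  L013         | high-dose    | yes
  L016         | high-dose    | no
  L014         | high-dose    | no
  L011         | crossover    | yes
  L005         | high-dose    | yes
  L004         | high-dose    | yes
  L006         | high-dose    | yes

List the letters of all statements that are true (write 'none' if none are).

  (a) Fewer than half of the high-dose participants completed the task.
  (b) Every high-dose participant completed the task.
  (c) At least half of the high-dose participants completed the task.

(c)

|A| = 15, |A ∩ B| = 11, |A ∖ B| = 4.
(a) |A ∩ B| < |A ∖ B|: fails.
(b) A ⊆ B, i.e. every element of A is in B (|A ∖ B| = 0): fails.
(c) |A ∩ B| ≥ |A ∖ B|: holds.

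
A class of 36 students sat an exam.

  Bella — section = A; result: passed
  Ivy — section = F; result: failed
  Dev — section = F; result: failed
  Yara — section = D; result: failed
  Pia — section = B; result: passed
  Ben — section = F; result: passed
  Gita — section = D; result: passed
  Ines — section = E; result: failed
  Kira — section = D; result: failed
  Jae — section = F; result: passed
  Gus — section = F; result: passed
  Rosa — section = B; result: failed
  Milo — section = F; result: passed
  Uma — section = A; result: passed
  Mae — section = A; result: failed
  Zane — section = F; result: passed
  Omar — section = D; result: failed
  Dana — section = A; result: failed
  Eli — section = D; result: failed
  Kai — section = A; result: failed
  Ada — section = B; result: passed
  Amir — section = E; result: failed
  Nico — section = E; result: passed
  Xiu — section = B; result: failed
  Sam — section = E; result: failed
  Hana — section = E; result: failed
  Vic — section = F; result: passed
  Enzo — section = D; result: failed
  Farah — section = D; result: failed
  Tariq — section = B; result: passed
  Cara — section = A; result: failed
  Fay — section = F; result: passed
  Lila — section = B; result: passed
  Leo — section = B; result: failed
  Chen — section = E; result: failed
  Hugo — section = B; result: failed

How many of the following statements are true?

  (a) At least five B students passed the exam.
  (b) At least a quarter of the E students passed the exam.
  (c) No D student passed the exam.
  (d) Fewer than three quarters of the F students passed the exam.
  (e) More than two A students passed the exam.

0

(a) B: |A| = 8, |A ∩ B| = 4; needs |A ∩ B| ≥ 5 — false.
(b) E: |A| = 6, |A ∩ B| = 1; needs |A ∩ B| / |A| ≥ 1/4 — false.
(c) D: |A| = 7, |A ∩ B| = 1; needs A ∩ B = ∅ (|A ∩ B| = 0) — false.
(d) F: |A| = 9, |A ∩ B| = 7; needs |A ∩ B| / |A| < 3/4 — false.
(e) A: |A| = 6, |A ∩ B| = 2; needs |A ∩ B| > 2 — false.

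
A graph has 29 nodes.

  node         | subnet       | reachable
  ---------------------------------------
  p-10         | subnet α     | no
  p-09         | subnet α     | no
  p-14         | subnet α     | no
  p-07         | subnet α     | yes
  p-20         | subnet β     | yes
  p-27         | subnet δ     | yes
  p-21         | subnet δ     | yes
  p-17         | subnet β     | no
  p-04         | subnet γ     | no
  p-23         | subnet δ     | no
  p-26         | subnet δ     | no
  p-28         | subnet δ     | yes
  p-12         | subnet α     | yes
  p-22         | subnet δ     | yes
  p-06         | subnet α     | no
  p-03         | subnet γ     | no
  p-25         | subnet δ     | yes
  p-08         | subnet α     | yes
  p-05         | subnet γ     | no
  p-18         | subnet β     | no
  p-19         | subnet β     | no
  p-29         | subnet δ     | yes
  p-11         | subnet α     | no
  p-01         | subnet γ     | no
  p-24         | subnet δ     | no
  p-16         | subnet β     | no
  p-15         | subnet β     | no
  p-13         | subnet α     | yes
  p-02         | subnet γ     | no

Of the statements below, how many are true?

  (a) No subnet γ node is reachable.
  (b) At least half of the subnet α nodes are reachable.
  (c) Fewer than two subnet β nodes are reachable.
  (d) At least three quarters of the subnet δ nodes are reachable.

(a) subnet γ: |A| = 5, |A ∩ B| = 0; needs A ∩ B = ∅ (|A ∩ B| = 0) — true.
(b) subnet α: |A| = 9, |A ∩ B| = 4; needs |A ∩ B| ≥ |A ∖ B| — false.
(c) subnet β: |A| = 6, |A ∩ B| = 1; needs |A ∩ B| < 2 — true.
(d) subnet δ: |A| = 9, |A ∩ B| = 6; needs |A ∩ B| / |A| ≥ 3/4 — false.

2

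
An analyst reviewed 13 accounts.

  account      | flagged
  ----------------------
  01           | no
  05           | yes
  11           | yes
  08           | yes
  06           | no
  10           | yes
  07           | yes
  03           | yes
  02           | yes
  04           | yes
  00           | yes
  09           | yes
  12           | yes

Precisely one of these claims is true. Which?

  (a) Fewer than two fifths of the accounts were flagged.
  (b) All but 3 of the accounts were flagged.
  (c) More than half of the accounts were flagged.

|A| = 13, |A ∩ B| = 11, |A ∖ B| = 2.
(a) requires |A ∩ B| / |A| < 2/5: false.
(b) requires |A ∖ B| = 3: false.
(c) requires |A ∩ B| > |A ∖ B|: true.

(c)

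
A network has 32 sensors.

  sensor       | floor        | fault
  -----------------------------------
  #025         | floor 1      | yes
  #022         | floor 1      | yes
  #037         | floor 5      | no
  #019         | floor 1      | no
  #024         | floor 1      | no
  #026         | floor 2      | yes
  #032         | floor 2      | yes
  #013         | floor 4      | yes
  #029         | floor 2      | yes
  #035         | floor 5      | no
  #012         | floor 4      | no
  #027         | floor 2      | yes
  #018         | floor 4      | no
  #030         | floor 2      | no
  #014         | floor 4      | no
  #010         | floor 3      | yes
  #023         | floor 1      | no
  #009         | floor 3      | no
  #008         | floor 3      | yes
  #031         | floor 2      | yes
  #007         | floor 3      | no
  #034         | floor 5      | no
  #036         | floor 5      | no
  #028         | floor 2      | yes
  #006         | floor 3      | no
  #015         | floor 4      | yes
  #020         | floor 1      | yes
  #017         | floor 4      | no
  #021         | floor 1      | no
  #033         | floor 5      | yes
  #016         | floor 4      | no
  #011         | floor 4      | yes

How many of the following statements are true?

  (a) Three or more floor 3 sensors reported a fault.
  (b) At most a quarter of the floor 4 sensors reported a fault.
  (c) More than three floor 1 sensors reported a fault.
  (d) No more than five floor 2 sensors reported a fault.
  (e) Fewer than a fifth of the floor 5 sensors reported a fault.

(a) floor 3: |A| = 5, |A ∩ B| = 2; needs |A ∩ B| ≥ 3 — false.
(b) floor 4: |A| = 8, |A ∩ B| = 3; needs |A ∩ B| / |A| ≤ 1/4 — false.
(c) floor 1: |A| = 7, |A ∩ B| = 3; needs |A ∩ B| > 3 — false.
(d) floor 2: |A| = 7, |A ∩ B| = 6; needs |A ∩ B| ≤ 5 — false.
(e) floor 5: |A| = 5, |A ∩ B| = 1; needs |A ∩ B| / |A| < 1/5 — false.

0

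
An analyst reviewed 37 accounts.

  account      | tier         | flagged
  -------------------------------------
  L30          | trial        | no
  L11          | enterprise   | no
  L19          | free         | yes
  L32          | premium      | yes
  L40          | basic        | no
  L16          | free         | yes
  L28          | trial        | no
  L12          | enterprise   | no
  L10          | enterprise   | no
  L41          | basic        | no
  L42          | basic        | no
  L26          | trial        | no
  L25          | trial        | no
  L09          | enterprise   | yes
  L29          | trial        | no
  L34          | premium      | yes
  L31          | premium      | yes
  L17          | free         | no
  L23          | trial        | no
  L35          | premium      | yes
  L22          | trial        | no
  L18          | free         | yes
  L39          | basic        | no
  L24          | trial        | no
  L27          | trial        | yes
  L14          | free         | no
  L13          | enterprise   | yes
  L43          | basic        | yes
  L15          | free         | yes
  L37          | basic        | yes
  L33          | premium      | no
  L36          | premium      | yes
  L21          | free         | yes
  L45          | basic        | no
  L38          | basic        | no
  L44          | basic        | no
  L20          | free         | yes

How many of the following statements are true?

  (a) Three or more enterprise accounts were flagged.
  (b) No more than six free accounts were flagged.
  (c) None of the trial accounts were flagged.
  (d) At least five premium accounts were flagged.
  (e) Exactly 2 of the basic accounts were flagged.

(a) enterprise: |A| = 5, |A ∩ B| = 2; needs |A ∩ B| ≥ 3 — false.
(b) free: |A| = 8, |A ∩ B| = 6; needs |A ∩ B| ≤ 6 — true.
(c) trial: |A| = 9, |A ∩ B| = 1; needs A ∩ B = ∅ (|A ∩ B| = 0) — false.
(d) premium: |A| = 6, |A ∩ B| = 5; needs |A ∩ B| ≥ 5 — true.
(e) basic: |A| = 9, |A ∩ B| = 2; needs |A ∩ B| = 2 — true.

3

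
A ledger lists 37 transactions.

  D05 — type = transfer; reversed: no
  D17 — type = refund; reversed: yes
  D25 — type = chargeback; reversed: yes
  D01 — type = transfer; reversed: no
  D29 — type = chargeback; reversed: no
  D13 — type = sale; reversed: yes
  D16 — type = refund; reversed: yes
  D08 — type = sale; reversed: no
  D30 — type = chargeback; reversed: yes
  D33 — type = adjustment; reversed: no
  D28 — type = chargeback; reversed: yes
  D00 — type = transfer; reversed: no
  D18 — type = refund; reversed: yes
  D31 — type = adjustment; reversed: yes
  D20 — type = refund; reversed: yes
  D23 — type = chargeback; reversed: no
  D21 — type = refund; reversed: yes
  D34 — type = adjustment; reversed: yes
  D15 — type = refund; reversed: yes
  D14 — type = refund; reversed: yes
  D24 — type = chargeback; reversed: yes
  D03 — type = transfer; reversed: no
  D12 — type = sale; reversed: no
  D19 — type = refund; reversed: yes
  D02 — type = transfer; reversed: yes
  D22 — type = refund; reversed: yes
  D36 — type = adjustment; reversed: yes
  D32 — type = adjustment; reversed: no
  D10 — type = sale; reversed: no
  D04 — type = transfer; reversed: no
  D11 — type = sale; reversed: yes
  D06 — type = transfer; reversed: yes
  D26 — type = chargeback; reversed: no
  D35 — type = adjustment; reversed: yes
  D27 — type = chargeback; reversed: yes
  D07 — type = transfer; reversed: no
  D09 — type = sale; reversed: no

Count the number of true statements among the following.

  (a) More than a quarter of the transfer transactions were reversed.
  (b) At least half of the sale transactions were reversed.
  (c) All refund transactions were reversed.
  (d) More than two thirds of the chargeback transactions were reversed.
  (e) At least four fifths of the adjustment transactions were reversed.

(a) transfer: |A| = 8, |A ∩ B| = 2; needs |A ∩ B| / |A| > 1/4 — false.
(b) sale: |A| = 6, |A ∩ B| = 2; needs |A ∩ B| ≥ |A ∖ B| — false.
(c) refund: |A| = 9, |A ∩ B| = 9; needs A ⊆ B, i.e. every element of A is in B (|A ∖ B| = 0) — true.
(d) chargeback: |A| = 8, |A ∩ B| = 5; needs |A ∩ B| / |A| > 2/3 — false.
(e) adjustment: |A| = 6, |A ∩ B| = 4; needs |A ∩ B| / |A| ≥ 4/5 — false.

1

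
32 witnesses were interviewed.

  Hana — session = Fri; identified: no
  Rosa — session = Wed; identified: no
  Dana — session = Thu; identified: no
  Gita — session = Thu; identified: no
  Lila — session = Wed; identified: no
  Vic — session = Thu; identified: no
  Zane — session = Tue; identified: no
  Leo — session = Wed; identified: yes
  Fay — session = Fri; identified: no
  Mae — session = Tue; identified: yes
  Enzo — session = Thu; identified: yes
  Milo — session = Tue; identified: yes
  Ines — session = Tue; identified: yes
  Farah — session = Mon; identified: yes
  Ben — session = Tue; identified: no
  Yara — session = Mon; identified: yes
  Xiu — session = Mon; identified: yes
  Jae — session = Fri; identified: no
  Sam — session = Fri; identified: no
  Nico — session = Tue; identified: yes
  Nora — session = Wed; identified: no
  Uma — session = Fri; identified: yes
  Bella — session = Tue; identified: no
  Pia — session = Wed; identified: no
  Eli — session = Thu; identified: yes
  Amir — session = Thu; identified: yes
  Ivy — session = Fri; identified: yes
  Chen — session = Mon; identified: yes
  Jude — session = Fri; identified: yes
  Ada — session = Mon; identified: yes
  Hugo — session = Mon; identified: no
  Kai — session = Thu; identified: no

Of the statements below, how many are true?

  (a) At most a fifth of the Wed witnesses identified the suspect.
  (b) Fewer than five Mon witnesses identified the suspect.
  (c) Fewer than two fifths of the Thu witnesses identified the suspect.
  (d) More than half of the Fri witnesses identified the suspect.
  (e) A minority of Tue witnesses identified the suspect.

1

(a) Wed: |A| = 5, |A ∩ B| = 1; needs |A ∩ B| / |A| ≤ 1/5 — true.
(b) Mon: |A| = 6, |A ∩ B| = 5; needs |A ∩ B| < 5 — false.
(c) Thu: |A| = 7, |A ∩ B| = 3; needs |A ∩ B| / |A| < 2/5 — false.
(d) Fri: |A| = 7, |A ∩ B| = 3; needs |A ∩ B| > |A ∖ B| — false.
(e) Tue: |A| = 7, |A ∩ B| = 4; needs |A ∩ B| < |A ∖ B| — false.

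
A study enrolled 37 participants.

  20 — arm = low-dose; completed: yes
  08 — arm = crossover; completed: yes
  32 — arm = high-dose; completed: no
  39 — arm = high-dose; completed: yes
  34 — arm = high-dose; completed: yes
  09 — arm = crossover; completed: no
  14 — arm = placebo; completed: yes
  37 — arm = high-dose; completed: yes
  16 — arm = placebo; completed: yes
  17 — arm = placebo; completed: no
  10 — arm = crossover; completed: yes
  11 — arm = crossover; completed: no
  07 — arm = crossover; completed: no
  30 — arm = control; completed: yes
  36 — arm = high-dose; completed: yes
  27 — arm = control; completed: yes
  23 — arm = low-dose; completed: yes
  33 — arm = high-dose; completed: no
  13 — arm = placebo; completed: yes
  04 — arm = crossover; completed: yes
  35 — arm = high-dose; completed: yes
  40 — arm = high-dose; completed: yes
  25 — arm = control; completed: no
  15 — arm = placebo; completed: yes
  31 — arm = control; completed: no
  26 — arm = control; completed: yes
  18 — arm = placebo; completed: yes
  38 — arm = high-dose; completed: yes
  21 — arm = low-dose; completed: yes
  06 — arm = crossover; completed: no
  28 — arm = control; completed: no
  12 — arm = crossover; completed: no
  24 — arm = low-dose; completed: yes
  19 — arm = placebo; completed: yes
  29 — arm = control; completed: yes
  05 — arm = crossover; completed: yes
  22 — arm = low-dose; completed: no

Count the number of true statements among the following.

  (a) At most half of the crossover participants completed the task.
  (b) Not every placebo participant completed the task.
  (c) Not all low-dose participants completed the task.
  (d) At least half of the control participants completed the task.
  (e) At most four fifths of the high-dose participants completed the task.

(a) crossover: |A| = 9, |A ∩ B| = 4; needs |A ∩ B| ≤ |A ∖ B| — true.
(b) placebo: |A| = 7, |A ∩ B| = 6; needs A ⊄ B (|A ∖ B| ≥ 1) — true.
(c) low-dose: |A| = 5, |A ∩ B| = 4; needs A ⊄ B (|A ∖ B| ≥ 1) — true.
(d) control: |A| = 7, |A ∩ B| = 4; needs |A ∩ B| ≥ |A ∖ B| — true.
(e) high-dose: |A| = 9, |A ∩ B| = 7; needs |A ∩ B| / |A| ≤ 4/5 — true.

5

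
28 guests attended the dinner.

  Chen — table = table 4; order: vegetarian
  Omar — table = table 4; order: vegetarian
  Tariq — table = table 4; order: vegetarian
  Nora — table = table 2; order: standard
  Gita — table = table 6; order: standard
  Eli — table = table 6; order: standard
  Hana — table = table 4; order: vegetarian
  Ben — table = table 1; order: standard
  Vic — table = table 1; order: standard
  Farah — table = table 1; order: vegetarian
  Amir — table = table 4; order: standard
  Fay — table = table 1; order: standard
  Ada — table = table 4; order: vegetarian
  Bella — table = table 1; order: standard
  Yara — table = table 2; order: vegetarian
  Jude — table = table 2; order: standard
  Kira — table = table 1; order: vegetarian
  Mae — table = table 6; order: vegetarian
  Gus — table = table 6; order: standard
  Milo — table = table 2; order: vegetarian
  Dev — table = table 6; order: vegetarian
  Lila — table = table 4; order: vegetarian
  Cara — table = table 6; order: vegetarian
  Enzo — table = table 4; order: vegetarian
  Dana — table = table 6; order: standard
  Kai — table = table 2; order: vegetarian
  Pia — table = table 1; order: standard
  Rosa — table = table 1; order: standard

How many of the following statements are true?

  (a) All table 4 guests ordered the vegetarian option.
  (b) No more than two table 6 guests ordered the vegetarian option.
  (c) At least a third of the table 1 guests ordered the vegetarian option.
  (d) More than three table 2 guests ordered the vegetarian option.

(a) table 4: |A| = 8, |A ∩ B| = 7; needs A ⊆ B, i.e. every element of A is in B (|A ∖ B| = 0) — false.
(b) table 6: |A| = 7, |A ∩ B| = 3; needs |A ∩ B| ≤ 2 — false.
(c) table 1: |A| = 8, |A ∩ B| = 2; needs |A ∩ B| / |A| ≥ 1/3 — false.
(d) table 2: |A| = 5, |A ∩ B| = 3; needs |A ∩ B| > 3 — false.

0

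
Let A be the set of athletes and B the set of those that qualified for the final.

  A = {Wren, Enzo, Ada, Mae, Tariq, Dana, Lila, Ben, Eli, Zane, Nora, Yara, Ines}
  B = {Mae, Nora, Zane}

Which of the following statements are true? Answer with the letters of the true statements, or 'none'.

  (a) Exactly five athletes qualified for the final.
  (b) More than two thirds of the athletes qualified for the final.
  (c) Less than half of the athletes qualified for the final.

|A| = 13, |A ∩ B| = 3, |A ∖ B| = 10.
(a) |A ∩ B| = 5: fails.
(b) |A ∩ B| / |A| > 2/3: fails.
(c) |A ∩ B| < |A ∖ B|: holds.

(c)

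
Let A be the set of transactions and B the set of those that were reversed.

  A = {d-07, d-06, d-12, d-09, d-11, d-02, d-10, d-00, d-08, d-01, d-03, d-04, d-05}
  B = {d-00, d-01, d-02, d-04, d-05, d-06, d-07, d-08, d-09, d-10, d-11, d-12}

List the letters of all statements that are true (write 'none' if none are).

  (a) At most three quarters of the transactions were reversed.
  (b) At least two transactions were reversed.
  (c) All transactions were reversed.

(b)

|A| = 13, |A ∩ B| = 12, |A ∖ B| = 1.
(a) |A ∩ B| / |A| ≤ 3/4: fails.
(b) |A ∩ B| ≥ 2: holds.
(c) A ⊆ B, i.e. every element of A is in B (|A ∖ B| = 0): fails.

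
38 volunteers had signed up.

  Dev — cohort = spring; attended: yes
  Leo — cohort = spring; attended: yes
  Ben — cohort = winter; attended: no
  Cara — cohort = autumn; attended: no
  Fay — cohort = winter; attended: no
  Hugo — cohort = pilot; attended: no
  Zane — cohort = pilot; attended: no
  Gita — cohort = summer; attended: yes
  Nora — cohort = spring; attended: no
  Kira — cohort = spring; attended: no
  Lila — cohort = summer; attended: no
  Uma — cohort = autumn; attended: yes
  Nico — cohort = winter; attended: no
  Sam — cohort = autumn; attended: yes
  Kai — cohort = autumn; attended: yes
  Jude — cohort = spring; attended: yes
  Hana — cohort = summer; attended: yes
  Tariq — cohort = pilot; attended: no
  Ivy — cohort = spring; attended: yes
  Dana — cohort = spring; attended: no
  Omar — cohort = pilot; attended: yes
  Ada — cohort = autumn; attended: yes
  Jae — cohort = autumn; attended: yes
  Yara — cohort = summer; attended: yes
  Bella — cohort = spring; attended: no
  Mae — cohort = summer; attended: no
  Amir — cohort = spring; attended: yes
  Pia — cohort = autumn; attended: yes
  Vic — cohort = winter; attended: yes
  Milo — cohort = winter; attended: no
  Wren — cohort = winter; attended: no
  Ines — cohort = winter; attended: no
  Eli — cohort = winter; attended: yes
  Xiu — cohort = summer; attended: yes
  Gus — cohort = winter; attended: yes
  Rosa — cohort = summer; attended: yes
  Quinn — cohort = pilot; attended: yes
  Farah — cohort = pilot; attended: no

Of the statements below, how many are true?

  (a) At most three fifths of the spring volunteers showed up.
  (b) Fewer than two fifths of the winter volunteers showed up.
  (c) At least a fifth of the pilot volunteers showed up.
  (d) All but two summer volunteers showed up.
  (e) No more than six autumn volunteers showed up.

5

(a) spring: |A| = 9, |A ∩ B| = 5; needs |A ∩ B| / |A| ≤ 3/5 — true.
(b) winter: |A| = 9, |A ∩ B| = 3; needs |A ∩ B| / |A| < 2/5 — true.
(c) pilot: |A| = 6, |A ∩ B| = 2; needs |A ∩ B| / |A| ≥ 1/5 — true.
(d) summer: |A| = 7, |A ∩ B| = 5; needs |A ∖ B| = 2 — true.
(e) autumn: |A| = 7, |A ∩ B| = 6; needs |A ∩ B| ≤ 6 — true.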